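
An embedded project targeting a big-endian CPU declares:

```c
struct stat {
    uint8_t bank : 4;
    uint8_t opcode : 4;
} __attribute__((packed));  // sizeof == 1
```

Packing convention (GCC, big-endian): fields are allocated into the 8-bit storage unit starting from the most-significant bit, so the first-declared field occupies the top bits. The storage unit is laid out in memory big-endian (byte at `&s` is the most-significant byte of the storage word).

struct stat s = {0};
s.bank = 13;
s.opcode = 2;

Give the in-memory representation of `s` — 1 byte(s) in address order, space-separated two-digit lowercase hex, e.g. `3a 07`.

d2

bank (4b) val=13 bits=0xd at bit 4: 0xd0
opcode (4b) val=2 bits=0x2 at bit 0: 0xd2
word = 0xd2 → big-endian bytes:
  [0]=0xd2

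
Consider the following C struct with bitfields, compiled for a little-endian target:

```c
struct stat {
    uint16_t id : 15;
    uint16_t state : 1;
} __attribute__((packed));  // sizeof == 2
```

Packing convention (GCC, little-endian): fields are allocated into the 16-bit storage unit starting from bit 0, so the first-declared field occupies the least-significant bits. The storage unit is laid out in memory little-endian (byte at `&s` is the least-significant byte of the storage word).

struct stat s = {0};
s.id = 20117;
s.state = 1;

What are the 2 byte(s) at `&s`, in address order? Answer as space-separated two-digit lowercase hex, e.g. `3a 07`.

[0+:15] id=20117 & 0x7fff = 0x4e95; word=0x4e95
[15+:1] state=1 & 0x1 = 0x1; word=0xce95
word = 0xce95 → little-endian bytes:
  [0]=0x95  [1]=0xce

95 ce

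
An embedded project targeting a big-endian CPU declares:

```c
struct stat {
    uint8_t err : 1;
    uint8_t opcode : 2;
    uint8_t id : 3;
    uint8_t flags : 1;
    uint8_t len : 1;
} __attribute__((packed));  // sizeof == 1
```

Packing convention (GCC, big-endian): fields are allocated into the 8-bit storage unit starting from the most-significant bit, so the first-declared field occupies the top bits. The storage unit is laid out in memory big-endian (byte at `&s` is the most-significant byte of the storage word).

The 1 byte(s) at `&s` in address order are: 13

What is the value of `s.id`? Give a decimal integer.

[0]=0x13 (big-endian) → word 0x13
err [7+:1] = (word>>7) & 0x1 = 0
opcode [5+:2] = (word>>5) & 0x3 = 0
id [2+:3] = (word>>2) & 0x7 = 4  ←
flags [1+:1] = (word>>1) & 0x1 = 1
len [0+:1] = (word>>0) & 0x1 = 1

4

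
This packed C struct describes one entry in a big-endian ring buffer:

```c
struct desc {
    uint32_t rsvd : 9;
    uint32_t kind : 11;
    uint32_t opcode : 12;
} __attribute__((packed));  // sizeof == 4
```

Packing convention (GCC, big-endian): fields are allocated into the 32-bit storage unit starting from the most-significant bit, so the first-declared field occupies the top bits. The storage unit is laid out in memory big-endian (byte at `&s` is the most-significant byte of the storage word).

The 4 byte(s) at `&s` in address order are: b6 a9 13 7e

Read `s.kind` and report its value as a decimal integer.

657

[0]=0xb6 [1]=0xa9 [2]=0x13 [3]=0x7e (big-endian) → word 0xb6a9137e
rsvd [23+:9] = (word>>23) & 0x1ff = 365
kind [12+:11] = (word>>12) & 0x7ff = 657  ←
opcode [0+:12] = (word>>0) & 0xfff = 894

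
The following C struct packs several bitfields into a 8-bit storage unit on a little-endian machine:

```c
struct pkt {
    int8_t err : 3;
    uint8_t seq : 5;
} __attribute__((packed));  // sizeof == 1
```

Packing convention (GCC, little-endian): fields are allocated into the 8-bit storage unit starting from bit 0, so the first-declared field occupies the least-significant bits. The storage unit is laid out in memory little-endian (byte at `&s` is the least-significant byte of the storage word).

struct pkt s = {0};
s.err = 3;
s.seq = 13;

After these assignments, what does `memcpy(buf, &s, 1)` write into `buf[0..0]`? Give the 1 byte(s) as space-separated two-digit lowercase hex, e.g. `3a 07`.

[0+:3] err=3 & 0x7 = 0x3; word=0x03
[3+:5] seq=13 & 0x1f = 0xd; word=0x6b
word = 0x6b → little-endian bytes:
  [0]=0x6b

6b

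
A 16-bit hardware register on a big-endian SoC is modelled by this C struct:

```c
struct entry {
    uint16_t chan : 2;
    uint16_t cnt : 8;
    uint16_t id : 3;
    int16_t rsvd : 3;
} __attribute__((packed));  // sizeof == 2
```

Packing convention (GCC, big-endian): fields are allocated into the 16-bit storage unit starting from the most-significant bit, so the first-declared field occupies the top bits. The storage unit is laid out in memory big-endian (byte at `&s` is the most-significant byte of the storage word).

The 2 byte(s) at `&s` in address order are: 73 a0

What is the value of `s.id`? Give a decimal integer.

4

[0]=0x73 [1]=0xa0 (big-endian) → word 0x73a0
chan [14+:2] = (word>>14) & 0x3 = 1
cnt [6+:8] = (word>>6) & 0xff = 206
id [3+:3] = (word>>3) & 0x7 = 4  ←
rsvd [0+:3] = (word>>0) & 0x7 = 0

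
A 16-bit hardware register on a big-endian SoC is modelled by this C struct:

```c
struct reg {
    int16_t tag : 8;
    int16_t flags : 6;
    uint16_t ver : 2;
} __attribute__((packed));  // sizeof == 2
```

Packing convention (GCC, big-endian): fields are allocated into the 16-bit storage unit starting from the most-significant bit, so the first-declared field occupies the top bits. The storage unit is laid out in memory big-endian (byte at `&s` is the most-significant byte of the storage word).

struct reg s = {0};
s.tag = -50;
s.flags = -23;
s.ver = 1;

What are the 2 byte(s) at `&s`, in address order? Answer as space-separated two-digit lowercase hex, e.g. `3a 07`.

tag (8b) val=-50 bits=0xce at bit 8: 0xce00
flags (6b) val=-23 bits=0x29 at bit 2: 0xcea4
ver (2b) val=1 bits=0x1 at bit 0: 0xcea5
word = 0xcea5 → big-endian bytes:
  [0]=0xce  [1]=0xa5

ce a5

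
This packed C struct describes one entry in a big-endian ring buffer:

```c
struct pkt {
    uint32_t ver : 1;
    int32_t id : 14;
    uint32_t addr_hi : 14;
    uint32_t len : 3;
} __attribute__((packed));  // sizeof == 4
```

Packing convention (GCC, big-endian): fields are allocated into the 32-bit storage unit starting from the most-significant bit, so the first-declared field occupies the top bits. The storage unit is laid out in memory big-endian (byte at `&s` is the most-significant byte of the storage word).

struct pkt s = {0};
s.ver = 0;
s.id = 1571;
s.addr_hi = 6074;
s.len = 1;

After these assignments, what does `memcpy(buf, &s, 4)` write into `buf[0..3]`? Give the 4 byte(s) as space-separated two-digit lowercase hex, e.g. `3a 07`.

ver (1b) val=0 bits=0x0 at bit 31: 0x00000000
id (14b) val=1571 bits=0x623 at bit 17: 0x0c460000
addr_hi (14b) val=6074 bits=0x17ba at bit 3: 0x0c46bdd0
len (3b) val=1 bits=0x1 at bit 0: 0x0c46bdd1
word = 0x0c46bdd1 → big-endian bytes:
  [0]=0x0c  [1]=0x46  [2]=0xbd  [3]=0xd1

0c 46 bd d1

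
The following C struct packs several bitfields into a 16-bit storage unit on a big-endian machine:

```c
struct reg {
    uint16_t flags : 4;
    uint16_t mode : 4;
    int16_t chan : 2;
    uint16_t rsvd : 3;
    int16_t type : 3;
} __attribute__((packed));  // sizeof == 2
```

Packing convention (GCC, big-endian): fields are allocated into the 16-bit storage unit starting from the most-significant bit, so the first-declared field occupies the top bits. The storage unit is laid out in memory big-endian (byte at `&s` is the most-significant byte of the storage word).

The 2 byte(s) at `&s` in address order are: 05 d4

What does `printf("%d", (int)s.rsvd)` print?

2

[0]=0x05 [1]=0xd4 (big-endian) → word 0x05d4
flags:4 @ bit 12 → (0x05d4>>12)&0xf = 0x0
mode:4 @ bit 8 → (0x05d4>>8)&0xf = 0x5
chan:2 @ bit 6 → (0x05d4>>6)&0x3 = 0x3
rsvd:3 @ bit 3 → (0x05d4>>3)&0x7 = 0x2  ←
type:3 @ bit 0 → (0x05d4>>0)&0x7 = 0x4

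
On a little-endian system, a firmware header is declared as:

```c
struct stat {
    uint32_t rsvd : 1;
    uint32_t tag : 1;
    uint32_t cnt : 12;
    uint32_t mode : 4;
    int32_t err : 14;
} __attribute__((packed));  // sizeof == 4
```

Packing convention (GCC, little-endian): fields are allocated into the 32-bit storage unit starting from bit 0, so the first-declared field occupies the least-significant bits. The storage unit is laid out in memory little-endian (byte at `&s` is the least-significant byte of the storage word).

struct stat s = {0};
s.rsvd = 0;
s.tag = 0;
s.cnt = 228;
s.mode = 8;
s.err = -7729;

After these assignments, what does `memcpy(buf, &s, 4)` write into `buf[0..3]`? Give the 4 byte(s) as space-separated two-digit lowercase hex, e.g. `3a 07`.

[0+:1] rsvd=0 & 0x1 = 0x0; word=0x00000000
[1+:1] tag=0 & 0x1 = 0x0; word=0x00000000
[2+:12] cnt=228 & 0xfff = 0xe4; word=0x00000390
[14+:4] mode=8 & 0xf = 0x8; word=0x00020390
[18+:14] err=-7729 & 0x3fff = 0x21cf; word=0x873e0390
word = 0x873e0390 → little-endian bytes:
  [0]=0x90  [1]=0x03  [2]=0x3e  [3]=0x87

90 03 3e 87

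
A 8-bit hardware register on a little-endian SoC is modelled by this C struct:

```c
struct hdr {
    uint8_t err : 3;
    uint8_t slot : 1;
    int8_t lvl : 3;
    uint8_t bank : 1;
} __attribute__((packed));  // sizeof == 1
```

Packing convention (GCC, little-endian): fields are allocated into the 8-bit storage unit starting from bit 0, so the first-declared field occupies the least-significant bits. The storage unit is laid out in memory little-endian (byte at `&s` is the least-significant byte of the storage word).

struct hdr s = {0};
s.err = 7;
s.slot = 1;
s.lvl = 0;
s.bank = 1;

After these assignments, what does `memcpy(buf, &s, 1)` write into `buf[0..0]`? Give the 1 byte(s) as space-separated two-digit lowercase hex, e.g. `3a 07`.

[0+:3] err=7 & 0x7 = 0x7; word=0x07
[3+:1] slot=1 & 0x1 = 0x1; word=0x0f
[4+:3] lvl=0 & 0x7 = 0x0; word=0x0f
[7+:1] bank=1 & 0x1 = 0x1; word=0x8f
word = 0x8f → little-endian bytes:
  [0]=0x8f

8f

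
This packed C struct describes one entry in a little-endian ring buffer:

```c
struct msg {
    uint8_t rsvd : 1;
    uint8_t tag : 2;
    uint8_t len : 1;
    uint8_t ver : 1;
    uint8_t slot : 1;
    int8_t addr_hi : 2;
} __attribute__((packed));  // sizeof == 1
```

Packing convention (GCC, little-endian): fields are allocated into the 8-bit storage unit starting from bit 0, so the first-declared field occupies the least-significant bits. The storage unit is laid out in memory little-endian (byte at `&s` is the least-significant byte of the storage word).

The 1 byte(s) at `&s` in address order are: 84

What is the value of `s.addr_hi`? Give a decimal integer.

-2

[0]=0x84 (little-endian) → word 0x84
rsvd [0+:1] = (word>>0) & 0x1 = 0
tag [1+:2] = (word>>1) & 0x3 = 2
len [3+:1] = (word>>3) & 0x1 = 0
ver [4+:1] = (word>>4) & 0x1 = 0
slot [5+:1] = (word>>5) & 0x1 = 0
addr_hi [6+:2] = (word>>6) & 0x3 = 2  ←
addr_hi signed 2b, MSB=1: 2 - 4 = -2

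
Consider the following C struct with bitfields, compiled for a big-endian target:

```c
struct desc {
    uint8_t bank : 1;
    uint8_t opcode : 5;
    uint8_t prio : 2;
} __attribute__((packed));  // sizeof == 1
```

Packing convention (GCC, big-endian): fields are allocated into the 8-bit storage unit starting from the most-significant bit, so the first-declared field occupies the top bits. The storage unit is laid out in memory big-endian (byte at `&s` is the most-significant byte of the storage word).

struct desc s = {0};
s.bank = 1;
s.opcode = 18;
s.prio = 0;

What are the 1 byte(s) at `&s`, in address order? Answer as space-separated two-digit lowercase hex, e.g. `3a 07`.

bank:1 = 1 → 0x1 << 7 → word 0x80
opcode:5 = 18 → 0x12 << 2 → word 0xc8
prio:2 = 0 → 0x0 << 0 → word 0xc8
word = 0xc8 → big-endian bytes:
  [0]=0xc8

c8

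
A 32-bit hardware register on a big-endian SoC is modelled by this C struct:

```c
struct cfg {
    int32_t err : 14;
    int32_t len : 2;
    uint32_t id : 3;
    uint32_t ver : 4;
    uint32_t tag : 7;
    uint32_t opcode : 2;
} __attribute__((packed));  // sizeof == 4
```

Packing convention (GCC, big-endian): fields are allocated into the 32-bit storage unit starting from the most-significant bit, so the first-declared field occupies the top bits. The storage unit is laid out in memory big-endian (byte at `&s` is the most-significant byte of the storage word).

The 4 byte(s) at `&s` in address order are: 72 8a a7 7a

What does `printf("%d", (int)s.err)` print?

[0]=0x72 [1]=0x8a [2]=0xa7 [3]=0x7a (big-endian) → word 0x728aa77a
err:14 @ bit 18 → (0x728aa77a>>18)&0x3fff = 0x1ca2  ←
len:2 @ bit 16 → (0x728aa77a>>16)&0x3 = 0x2
id:3 @ bit 13 → (0x728aa77a>>13)&0x7 = 0x5
ver:4 @ bit 9 → (0x728aa77a>>9)&0xf = 0x3
tag:7 @ bit 2 → (0x728aa77a>>2)&0x7f = 0x5e
opcode:2 @ bit 0 → (0x728aa77a>>0)&0x3 = 0x2
err signed 14b, MSB=0: value = 7330

7330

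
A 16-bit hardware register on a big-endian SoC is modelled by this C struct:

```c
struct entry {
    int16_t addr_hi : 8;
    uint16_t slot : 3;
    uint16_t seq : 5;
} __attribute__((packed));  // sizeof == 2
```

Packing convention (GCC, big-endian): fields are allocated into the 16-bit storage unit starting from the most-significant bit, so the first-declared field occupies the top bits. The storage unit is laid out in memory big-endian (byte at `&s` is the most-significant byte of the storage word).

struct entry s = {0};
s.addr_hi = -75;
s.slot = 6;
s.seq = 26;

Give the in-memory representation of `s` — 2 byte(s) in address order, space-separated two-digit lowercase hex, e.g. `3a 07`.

addr_hi (8b) val=-75 bits=0xb5 at bit 8: 0xb500
slot (3b) val=6 bits=0x6 at bit 5: 0xb5c0
seq (5b) val=26 bits=0x1a at bit 0: 0xb5da
word = 0xb5da → big-endian bytes:
  [0]=0xb5  [1]=0xda

b5 da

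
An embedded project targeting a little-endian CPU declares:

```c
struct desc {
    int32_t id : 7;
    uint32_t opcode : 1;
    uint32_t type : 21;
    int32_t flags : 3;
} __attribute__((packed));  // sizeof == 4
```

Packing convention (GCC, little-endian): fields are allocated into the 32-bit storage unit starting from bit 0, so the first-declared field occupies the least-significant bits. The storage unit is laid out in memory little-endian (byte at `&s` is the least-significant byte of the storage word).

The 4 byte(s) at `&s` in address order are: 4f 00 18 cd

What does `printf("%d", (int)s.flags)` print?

-2

[0]=0x4f [1]=0x00 [2]=0x18 [3]=0xcd (little-endian) → word 0xcd18004f
id:7 @ bit 0 → (0xcd18004f>>0)&0x7f = 0x4f
opcode:1 @ bit 7 → (0xcd18004f>>7)&0x1 = 0x0
type:21 @ bit 8 → (0xcd18004f>>8)&0x1fffff = 0xd1800
flags:3 @ bit 29 → (0xcd18004f>>29)&0x7 = 0x6  ←
flags signed 3b, MSB=1: 6 - 8 = -2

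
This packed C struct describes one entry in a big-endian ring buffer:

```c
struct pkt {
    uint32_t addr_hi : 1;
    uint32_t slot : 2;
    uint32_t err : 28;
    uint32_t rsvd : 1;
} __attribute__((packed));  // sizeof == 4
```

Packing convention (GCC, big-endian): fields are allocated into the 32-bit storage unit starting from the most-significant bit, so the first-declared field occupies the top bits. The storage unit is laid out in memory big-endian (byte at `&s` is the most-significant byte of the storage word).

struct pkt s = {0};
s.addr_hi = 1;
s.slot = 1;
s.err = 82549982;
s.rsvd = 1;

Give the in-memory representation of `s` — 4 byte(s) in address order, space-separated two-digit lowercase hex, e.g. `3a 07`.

addr_hi (1b) val=1 bits=0x1 at bit 31: 0x80000000
slot (2b) val=1 bits=0x1 at bit 29: 0xa0000000
err (28b) val=82549982 bits=0x4eb9cde at bit 1: 0xa9d739bc
rsvd (1b) val=1 bits=0x1 at bit 0: 0xa9d739bd
word = 0xa9d739bd → big-endian bytes:
  [0]=0xa9  [1]=0xd7  [2]=0x39  [3]=0xbd

a9 d7 39 bd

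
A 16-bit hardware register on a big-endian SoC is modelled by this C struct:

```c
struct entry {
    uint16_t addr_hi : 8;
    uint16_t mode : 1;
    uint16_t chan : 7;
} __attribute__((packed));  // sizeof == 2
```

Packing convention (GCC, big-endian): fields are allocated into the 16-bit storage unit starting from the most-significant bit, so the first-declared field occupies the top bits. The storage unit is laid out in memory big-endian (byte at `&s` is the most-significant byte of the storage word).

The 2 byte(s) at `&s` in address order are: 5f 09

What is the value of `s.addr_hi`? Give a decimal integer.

[0]=0x5f [1]=0x09 (big-endian) → word 0x5f09
addr_hi:8 @ bit 8 → (0x5f09>>8)&0xff = 0x5f  ←
mode:1 @ bit 7 → (0x5f09>>7)&0x1 = 0x0
chan:7 @ bit 0 → (0x5f09>>0)&0x7f = 0x9

95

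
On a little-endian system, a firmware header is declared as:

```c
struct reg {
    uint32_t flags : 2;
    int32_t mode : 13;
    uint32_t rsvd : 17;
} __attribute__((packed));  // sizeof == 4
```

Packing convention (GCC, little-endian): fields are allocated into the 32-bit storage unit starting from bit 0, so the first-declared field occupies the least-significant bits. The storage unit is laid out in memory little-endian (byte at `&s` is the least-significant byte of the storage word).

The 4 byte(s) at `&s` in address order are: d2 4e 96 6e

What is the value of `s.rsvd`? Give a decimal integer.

56620

[0]=0xd2 [1]=0x4e [2]=0x96 [3]=0x6e (little-endian) → word 0x6e964ed2
flags [0+:2] = (word>>0) & 0x3 = 2
mode [2+:13] = (word>>2) & 0x1fff = 5044
rsvd [15+:17] = (word>>15) & 0x1ffff = 56620  ←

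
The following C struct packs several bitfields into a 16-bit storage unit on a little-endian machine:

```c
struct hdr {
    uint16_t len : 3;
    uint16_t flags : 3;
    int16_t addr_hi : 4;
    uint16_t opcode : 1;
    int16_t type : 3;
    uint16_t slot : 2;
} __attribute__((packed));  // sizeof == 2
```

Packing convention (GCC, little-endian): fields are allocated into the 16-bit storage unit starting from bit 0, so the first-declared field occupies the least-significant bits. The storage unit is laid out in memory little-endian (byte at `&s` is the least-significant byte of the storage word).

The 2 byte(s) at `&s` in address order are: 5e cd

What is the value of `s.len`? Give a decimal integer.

[0]=0x5e [1]=0xcd (little-endian) → word 0xcd5e
len [0+:3] = (word>>0) & 0x7 = 6  ←
flags [3+:3] = (word>>3) & 0x7 = 3
addr_hi [6+:4] = (word>>6) & 0xf = 5
opcode [10+:1] = (word>>10) & 0x1 = 1
type [11+:3] = (word>>11) & 0x7 = 1
slot [14+:2] = (word>>14) & 0x3 = 3

6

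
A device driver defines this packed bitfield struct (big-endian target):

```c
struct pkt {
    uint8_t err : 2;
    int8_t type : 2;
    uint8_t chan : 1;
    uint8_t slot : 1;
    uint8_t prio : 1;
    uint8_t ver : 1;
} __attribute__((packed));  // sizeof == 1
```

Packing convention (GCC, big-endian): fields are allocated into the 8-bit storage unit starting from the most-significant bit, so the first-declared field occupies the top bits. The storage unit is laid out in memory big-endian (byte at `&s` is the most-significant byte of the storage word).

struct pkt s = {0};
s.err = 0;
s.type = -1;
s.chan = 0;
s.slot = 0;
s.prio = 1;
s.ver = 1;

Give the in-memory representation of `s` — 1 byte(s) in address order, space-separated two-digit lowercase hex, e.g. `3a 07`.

33

err (2b) val=0 bits=0x0 at bit 6: 0x00
type (2b) val=-1 bits=0x3 at bit 4: 0x30
chan (1b) val=0 bits=0x0 at bit 3: 0x30
slot (1b) val=0 bits=0x0 at bit 2: 0x30
prio (1b) val=1 bits=0x1 at bit 1: 0x32
ver (1b) val=1 bits=0x1 at bit 0: 0x33
word = 0x33 → big-endian bytes:
  [0]=0x33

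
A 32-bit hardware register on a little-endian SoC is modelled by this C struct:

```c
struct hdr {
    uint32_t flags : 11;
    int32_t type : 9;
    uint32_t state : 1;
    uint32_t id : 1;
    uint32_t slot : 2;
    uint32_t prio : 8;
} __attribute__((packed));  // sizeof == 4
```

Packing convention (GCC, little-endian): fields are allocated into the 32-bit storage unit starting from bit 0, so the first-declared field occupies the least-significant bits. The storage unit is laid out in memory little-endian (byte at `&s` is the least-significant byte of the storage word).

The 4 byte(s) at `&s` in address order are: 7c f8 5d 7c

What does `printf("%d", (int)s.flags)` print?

124

[0]=0x7c [1]=0xf8 [2]=0x5d [3]=0x7c (little-endian) → word 0x7c5df87c
flags:11 @ bit 0 → (0x7c5df87c>>0)&0x7ff = 0x7c  ←
type:9 @ bit 11 → (0x7c5df87c>>11)&0x1ff = 0x1bf
state:1 @ bit 20 → (0x7c5df87c>>20)&0x1 = 0x1
id:1 @ bit 21 → (0x7c5df87c>>21)&0x1 = 0x0
slot:2 @ bit 22 → (0x7c5df87c>>22)&0x3 = 0x1
prio:8 @ bit 24 → (0x7c5df87c>>24)&0xff = 0x7c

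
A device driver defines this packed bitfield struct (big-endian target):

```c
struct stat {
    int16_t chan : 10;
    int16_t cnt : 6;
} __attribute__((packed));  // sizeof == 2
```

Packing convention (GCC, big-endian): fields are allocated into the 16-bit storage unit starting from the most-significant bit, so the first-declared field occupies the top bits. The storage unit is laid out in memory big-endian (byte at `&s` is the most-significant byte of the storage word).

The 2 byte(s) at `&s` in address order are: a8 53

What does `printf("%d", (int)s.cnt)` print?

[0]=0xa8 [1]=0x53 (big-endian) → word 0xa853
chan [6+:10] = (word>>6) & 0x3ff = 673
cnt [0+:6] = (word>>0) & 0x3f = 19  ←
cnt signed 6b, MSB=0: value = 19

19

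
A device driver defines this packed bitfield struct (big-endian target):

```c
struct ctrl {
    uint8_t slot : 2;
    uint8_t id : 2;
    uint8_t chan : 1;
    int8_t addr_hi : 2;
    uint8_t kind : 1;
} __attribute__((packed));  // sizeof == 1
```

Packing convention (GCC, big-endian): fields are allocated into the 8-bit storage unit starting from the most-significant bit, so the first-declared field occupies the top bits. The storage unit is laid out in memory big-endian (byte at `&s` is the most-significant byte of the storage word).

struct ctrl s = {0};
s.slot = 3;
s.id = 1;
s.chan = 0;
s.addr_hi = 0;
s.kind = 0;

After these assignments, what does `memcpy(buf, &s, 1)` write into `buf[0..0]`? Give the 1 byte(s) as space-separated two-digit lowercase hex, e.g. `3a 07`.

d0

slot (2b) val=3 bits=0x3 at bit 6: 0xc0
id (2b) val=1 bits=0x1 at bit 4: 0xd0
chan (1b) val=0 bits=0x0 at bit 3: 0xd0
addr_hi (2b) val=0 bits=0x0 at bit 1: 0xd0
kind (1b) val=0 bits=0x0 at bit 0: 0xd0
word = 0xd0 → big-endian bytes:
  [0]=0xd0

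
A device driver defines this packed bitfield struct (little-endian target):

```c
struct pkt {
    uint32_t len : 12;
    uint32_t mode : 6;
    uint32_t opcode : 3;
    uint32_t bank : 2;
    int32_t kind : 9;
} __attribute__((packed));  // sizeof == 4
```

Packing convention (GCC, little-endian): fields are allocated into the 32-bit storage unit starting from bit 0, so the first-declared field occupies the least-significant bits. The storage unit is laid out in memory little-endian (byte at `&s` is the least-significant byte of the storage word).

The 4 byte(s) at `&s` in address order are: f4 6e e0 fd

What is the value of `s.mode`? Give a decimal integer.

6

[0]=0xf4 [1]=0x6e [2]=0xe0 [3]=0xfd (little-endian) → word 0xfde06ef4
len [0+:12] = (word>>0) & 0xfff = 3828
mode [12+:6] = (word>>12) & 0x3f = 6  ←
opcode [18+:3] = (word>>18) & 0x7 = 0
bank [21+:2] = (word>>21) & 0x3 = 3
kind [23+:9] = (word>>23) & 0x1ff = 507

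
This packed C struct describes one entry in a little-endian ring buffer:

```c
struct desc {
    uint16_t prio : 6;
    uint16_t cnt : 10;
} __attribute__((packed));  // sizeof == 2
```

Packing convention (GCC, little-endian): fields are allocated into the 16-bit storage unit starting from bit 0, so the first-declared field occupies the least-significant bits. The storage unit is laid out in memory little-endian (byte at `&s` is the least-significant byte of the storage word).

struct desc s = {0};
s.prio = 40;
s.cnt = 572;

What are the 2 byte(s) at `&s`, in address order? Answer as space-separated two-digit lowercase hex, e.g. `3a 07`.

28 8f

prio (6b) val=40 bits=0x28 at bit 0: 0x0028
cnt (10b) val=572 bits=0x23c at bit 6: 0x8f28
word = 0x8f28 → little-endian bytes:
  [0]=0x28  [1]=0x8f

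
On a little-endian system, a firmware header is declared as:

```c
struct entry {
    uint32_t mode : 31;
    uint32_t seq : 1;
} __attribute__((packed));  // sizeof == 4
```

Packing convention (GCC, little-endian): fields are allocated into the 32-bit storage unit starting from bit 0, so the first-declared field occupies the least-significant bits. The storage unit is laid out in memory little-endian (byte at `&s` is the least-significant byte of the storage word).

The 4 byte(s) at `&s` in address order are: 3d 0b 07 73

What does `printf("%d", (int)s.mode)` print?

1929841469

[0]=0x3d [1]=0x0b [2]=0x07 [3]=0x73 (little-endian) → word 0x73070b3d
mode [0+:31] = (word>>0) & 0x7fffffff = 1929841469  ←
seq [31+:1] = (word>>31) & 0x1 = 0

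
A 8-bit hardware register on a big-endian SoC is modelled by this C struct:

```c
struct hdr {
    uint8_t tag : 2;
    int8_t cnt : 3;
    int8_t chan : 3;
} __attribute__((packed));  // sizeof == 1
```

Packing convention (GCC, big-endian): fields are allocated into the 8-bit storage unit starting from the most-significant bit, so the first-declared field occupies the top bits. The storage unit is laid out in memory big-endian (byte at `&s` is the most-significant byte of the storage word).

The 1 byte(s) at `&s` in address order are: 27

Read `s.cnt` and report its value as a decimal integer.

[0]=0x27 (big-endian) → word 0x27
tag:2 @ bit 6 → (0x27>>6)&0x3 = 0x0
cnt:3 @ bit 3 → (0x27>>3)&0x7 = 0x4  ←
chan:3 @ bit 0 → (0x27>>0)&0x7 = 0x7
cnt signed 3b, MSB=1: 4 - 8 = -4

-4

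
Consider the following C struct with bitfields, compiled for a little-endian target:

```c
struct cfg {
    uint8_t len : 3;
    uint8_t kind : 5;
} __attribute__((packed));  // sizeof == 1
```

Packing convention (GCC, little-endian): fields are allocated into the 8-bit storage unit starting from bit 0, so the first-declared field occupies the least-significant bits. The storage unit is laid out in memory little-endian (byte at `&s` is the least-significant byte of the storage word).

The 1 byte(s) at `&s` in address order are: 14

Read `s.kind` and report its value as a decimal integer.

[0]=0x14 (little-endian) → word 0x14
len [0+:3] = (word>>0) & 0x7 = 4
kind [3+:5] = (word>>3) & 0x1f = 2  ←

2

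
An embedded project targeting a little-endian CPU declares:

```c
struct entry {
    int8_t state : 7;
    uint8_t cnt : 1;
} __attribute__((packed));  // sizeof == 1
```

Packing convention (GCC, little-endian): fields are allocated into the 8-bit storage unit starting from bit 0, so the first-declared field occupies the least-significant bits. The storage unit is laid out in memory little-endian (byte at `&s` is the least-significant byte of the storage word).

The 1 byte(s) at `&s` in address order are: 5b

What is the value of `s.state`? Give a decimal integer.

-37

[0]=0x5b (little-endian) → word 0x5b
state:7 @ bit 0 → (0x5b>>0)&0x7f = 0x5b  ←
cnt:1 @ bit 7 → (0x5b>>7)&0x1 = 0x0
state signed 7b, MSB=1: 91 - 128 = -37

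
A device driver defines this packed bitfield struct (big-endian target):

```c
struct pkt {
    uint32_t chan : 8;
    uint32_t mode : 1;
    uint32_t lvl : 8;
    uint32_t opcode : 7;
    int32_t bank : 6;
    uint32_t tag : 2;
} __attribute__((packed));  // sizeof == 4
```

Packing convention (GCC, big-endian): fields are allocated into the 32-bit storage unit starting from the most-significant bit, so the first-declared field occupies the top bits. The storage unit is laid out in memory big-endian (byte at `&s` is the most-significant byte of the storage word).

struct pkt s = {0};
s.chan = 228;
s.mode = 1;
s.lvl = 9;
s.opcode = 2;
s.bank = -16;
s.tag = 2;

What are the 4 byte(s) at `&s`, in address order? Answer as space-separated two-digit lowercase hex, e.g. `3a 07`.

e4 84 82 c2

chan (8b) val=228 bits=0xe4 at bit 24: 0xe4000000
mode (1b) val=1 bits=0x1 at bit 23: 0xe4800000
lvl (8b) val=9 bits=0x9 at bit 15: 0xe4848000
opcode (7b) val=2 bits=0x2 at bit 8: 0xe4848200
bank (6b) val=-16 bits=0x30 at bit 2: 0xe48482c0
tag (2b) val=2 bits=0x2 at bit 0: 0xe48482c2
word = 0xe48482c2 → big-endian bytes:
  [0]=0xe4  [1]=0x84  [2]=0x82  [3]=0xc2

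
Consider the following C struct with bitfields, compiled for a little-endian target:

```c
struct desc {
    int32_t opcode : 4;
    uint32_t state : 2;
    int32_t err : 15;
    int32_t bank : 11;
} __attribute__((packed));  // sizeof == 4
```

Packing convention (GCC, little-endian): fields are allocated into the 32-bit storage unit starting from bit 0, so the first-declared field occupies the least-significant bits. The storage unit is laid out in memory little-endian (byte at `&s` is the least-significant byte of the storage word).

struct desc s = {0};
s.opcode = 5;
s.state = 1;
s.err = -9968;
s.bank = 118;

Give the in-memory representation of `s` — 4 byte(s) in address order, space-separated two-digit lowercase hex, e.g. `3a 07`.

[0+:4] opcode=5 & 0xf = 0x5; word=0x00000005
[4+:2] state=1 & 0x3 = 0x1; word=0x00000015
[6+:15] err=-9968 & 0x7fff = 0x5910; word=0x00164415
[21+:11] bank=118 & 0x7ff = 0x76; word=0x0ed64415
word = 0x0ed64415 → little-endian bytes:
  [0]=0x15  [1]=0x44  [2]=0xd6  [3]=0x0e

15 44 d6 0e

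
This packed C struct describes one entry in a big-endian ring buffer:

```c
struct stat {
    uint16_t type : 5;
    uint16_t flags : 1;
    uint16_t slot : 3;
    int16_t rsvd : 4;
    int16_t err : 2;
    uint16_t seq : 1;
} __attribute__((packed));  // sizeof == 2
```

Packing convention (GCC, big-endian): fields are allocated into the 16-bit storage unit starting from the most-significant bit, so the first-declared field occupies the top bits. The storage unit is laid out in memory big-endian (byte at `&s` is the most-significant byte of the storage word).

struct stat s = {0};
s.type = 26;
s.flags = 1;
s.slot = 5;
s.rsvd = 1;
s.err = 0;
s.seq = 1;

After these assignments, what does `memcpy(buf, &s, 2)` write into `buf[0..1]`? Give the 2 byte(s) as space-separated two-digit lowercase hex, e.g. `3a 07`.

[11+:5] type=26 & 0x1f = 0x1a; word=0xd000
[10+:1] flags=1 & 0x1 = 0x1; word=0xd400
[7+:3] slot=5 & 0x7 = 0x5; word=0xd680
[3+:4] rsvd=1 & 0xf = 0x1; word=0xd688
[1+:2] err=0 & 0x3 = 0x0; word=0xd688
[0+:1] seq=1 & 0x1 = 0x1; word=0xd689
word = 0xd689 → big-endian bytes:
  [0]=0xd6  [1]=0x89

d6 89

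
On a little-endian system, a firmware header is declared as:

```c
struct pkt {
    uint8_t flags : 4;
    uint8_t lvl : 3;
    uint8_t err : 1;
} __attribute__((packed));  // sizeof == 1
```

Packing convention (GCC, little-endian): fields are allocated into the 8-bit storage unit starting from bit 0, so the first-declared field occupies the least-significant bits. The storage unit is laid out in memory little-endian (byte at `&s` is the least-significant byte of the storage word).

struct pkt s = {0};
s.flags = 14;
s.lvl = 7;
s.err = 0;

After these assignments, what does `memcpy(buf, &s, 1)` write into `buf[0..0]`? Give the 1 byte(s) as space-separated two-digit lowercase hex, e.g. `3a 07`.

[0+:4] flags=14 & 0xf = 0xe; word=0x0e
[4+:3] lvl=7 & 0x7 = 0x7; word=0x7e
[7+:1] err=0 & 0x1 = 0x0; word=0x7e
word = 0x7e → little-endian bytes:
  [0]=0x7e

7e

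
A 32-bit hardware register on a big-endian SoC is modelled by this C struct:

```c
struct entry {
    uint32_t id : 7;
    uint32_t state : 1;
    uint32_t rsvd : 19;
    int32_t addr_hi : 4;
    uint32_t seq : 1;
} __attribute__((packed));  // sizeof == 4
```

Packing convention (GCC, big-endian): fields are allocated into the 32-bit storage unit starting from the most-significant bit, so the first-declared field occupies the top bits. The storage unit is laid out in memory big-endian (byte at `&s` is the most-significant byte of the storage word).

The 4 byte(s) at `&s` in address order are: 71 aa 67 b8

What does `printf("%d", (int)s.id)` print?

56

[0]=0x71 [1]=0xaa [2]=0x67 [3]=0xb8 (big-endian) → word 0x71aa67b8
id:7 @ bit 25 → (0x71aa67b8>>25)&0x7f = 0x38  ←
state:1 @ bit 24 → (0x71aa67b8>>24)&0x1 = 0x1
rsvd:19 @ bit 5 → (0x71aa67b8>>5)&0x7ffff = 0x5533d
addr_hi:4 @ bit 1 → (0x71aa67b8>>1)&0xf = 0xc
seq:1 @ bit 0 → (0x71aa67b8>>0)&0x1 = 0x0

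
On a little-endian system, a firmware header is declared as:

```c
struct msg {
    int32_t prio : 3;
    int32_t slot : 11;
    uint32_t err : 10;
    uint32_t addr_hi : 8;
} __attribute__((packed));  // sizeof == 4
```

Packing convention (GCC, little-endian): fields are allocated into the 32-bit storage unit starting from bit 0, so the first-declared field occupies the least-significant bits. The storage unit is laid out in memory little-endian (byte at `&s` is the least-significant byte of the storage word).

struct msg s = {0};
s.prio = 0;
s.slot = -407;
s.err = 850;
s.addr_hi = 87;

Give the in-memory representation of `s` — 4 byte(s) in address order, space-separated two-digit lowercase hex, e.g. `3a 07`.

prio:3 = 0 → 0x0 << 0 → word 0x00000000
slot:11 = -407 → 0x669 << 3 → word 0x00003348
err:10 = 850 → 0x352 << 14 → word 0x00d4b348
addr_hi:8 = 87 → 0x57 << 24 → word 0x57d4b348
word = 0x57d4b348 → little-endian bytes:
  [0]=0x48  [1]=0xb3  [2]=0xd4  [3]=0x57

48 b3 d4 57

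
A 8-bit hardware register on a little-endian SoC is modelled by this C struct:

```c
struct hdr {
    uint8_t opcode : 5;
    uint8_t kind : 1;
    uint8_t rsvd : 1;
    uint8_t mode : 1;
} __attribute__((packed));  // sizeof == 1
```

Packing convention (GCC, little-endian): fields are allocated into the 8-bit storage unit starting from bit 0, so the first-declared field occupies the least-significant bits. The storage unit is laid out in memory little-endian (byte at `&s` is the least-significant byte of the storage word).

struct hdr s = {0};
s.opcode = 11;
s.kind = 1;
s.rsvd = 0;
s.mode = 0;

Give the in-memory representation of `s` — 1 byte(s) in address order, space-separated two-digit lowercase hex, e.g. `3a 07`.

2b

opcode:5 = 11 → 0xb << 0 → word 0x0b
kind:1 = 1 → 0x1 << 5 → word 0x2b
rsvd:1 = 0 → 0x0 << 6 → word 0x2b
mode:1 = 0 → 0x0 << 7 → word 0x2b
word = 0x2b → little-endian bytes:
  [0]=0x2b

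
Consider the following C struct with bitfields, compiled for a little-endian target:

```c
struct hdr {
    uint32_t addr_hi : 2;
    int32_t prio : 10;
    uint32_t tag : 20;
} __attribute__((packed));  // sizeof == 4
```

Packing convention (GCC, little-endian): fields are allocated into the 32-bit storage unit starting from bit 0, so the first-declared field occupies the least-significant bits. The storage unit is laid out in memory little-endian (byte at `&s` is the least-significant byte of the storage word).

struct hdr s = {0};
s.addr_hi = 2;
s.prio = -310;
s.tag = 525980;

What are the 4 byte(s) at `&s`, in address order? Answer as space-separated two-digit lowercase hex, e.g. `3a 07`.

2a cb 69 80

[0+:2] addr_hi=2 & 0x3 = 0x2; word=0x00000002
[2+:10] prio=-310 & 0x3ff = 0x2ca; word=0x00000b2a
[12+:20] tag=525980 & 0xfffff = 0x8069c; word=0x8069cb2a
word = 0x8069cb2a → little-endian bytes:
  [0]=0x2a  [1]=0xcb  [2]=0x69  [3]=0x80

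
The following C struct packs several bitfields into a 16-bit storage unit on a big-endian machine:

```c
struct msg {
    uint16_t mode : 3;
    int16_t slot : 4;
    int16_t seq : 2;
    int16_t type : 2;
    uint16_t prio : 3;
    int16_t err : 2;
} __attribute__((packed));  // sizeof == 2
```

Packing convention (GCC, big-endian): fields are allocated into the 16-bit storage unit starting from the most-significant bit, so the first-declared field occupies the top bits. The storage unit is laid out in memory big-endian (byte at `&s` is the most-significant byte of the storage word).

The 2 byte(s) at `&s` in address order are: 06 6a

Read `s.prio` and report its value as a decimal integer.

2

[0]=0x06 [1]=0x6a (big-endian) → word 0x066a
mode [13+:3] = (word>>13) & 0x7 = 0
slot [9+:4] = (word>>9) & 0xf = 3
seq [7+:2] = (word>>7) & 0x3 = 0
type [5+:2] = (word>>5) & 0x3 = 3
prio [2+:3] = (word>>2) & 0x7 = 2  ←
err [0+:2] = (word>>0) & 0x3 = 2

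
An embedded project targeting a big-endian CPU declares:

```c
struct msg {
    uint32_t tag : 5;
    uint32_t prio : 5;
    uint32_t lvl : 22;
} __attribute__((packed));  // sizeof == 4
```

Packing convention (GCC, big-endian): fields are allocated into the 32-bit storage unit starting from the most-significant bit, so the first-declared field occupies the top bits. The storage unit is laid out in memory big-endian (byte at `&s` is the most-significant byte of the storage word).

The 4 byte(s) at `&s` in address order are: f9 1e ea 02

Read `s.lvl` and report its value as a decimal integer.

[0]=0xf9 [1]=0x1e [2]=0xea [3]=0x02 (big-endian) → word 0xf91eea02
tag [27+:5] = (word>>27) & 0x1f = 31
prio [22+:5] = (word>>22) & 0x1f = 4
lvl [0+:22] = (word>>0) & 0x3fffff = 2025986  ←

2025986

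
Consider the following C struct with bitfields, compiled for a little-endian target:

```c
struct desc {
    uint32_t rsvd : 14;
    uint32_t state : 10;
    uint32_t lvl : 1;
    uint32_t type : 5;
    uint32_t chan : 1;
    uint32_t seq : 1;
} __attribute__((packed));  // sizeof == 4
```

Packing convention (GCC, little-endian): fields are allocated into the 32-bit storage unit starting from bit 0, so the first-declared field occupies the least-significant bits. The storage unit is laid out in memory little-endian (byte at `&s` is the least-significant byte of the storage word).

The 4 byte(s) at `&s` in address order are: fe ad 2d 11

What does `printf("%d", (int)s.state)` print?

[0]=0xfe [1]=0xad [2]=0x2d [3]=0x11 (little-endian) → word 0x112dadfe
rsvd:14 @ bit 0 → (0x112dadfe>>0)&0x3fff = 0x2dfe
state:10 @ bit 14 → (0x112dadfe>>14)&0x3ff = 0xb6  ←
lvl:1 @ bit 24 → (0x112dadfe>>24)&0x1 = 0x1
type:5 @ bit 25 → (0x112dadfe>>25)&0x1f = 0x8
chan:1 @ bit 30 → (0x112dadfe>>30)&0x1 = 0x0
seq:1 @ bit 31 → (0x112dadfe>>31)&0x1 = 0x0

182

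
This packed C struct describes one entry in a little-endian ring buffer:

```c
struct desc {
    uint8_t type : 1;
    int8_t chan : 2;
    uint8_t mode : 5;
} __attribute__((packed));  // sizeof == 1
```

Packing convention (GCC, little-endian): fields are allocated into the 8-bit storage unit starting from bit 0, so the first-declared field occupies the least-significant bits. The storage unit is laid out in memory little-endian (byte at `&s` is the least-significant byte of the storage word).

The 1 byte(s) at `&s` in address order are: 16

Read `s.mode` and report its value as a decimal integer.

2

[0]=0x16 (little-endian) → word 0x16
type:1 @ bit 0 → (0x16>>0)&0x1 = 0x0
chan:2 @ bit 1 → (0x16>>1)&0x3 = 0x3
mode:5 @ bit 3 → (0x16>>3)&0x1f = 0x2  ←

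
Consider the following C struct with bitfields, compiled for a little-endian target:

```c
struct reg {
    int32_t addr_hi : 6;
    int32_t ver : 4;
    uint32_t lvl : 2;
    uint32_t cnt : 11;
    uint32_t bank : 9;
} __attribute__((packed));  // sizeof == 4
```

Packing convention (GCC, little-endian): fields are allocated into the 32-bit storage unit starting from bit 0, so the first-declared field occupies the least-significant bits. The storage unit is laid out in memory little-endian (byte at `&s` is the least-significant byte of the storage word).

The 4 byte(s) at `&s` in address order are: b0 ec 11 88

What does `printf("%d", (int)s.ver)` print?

[0]=0xb0 [1]=0xec [2]=0x11 [3]=0x88 (little-endian) → word 0x8811ecb0
addr_hi:6 @ bit 0 → (0x8811ecb0>>0)&0x3f = 0x30
ver:4 @ bit 6 → (0x8811ecb0>>6)&0xf = 0x2  ←
lvl:2 @ bit 10 → (0x8811ecb0>>10)&0x3 = 0x3
cnt:11 @ bit 12 → (0x8811ecb0>>12)&0x7ff = 0x11e
bank:9 @ bit 23 → (0x8811ecb0>>23)&0x1ff = 0x110
ver signed 4b, MSB=0: value = 2

2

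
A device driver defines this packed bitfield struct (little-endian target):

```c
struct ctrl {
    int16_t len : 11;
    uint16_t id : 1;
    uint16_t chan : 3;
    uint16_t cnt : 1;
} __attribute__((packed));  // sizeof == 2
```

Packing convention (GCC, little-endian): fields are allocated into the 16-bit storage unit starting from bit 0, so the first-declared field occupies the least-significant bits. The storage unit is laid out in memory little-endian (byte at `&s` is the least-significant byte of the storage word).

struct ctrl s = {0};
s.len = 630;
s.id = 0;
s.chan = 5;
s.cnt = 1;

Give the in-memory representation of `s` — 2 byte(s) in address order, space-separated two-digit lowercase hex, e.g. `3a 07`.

[0+:11] len=630 & 0x7ff = 0x276; word=0x0276
[11+:1] id=0 & 0x1 = 0x0; word=0x0276
[12+:3] chan=5 & 0x7 = 0x5; word=0x5276
[15+:1] cnt=1 & 0x1 = 0x1; word=0xd276
word = 0xd276 → little-endian bytes:
  [0]=0x76  [1]=0xd2

76 d2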